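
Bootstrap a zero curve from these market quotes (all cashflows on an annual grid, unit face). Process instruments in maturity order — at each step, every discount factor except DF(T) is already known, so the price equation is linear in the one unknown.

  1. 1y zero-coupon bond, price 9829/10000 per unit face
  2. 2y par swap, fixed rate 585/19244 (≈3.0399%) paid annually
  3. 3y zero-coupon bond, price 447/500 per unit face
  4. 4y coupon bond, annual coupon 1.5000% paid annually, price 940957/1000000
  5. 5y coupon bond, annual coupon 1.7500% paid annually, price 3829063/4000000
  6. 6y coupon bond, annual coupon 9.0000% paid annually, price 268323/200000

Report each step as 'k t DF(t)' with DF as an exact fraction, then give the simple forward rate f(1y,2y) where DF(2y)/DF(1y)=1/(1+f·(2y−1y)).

step 1 [1y] zero: DF = P = 9829/10000 ≈ 0.982900
step 2 [2y] swap r/1=585/19244: DF=(1 − 585/19244·(0.982900))/(1+585/19244) = 1883/2000 ≈ 0.941500
step 3 [3y] zero: DF = P = 447/500 ≈ 0.894000
step 4 [4y] bond c/1=3/200: DF=(940957/1000000 − 3/200·(0.982900+0.941500+0.894000))/(1+3/200) = 4427/5000 ≈ 0.885400
step 5 [5y] bond c/1=7/400: DF=(3829063/4000000 − 7/400·(0.982900+0.941500+0.894000+0.885400))/(1+7/400) = 8771/10000 ≈ 0.877100
step 6 [6y] bond c/1=9/100: DF=(268323/200000 − 9/100·(0.982900+0.941500+0.894000+0.885400+0.877100))/(1+9/100) = 4263/5000 ≈ 0.852600

1 1 9829/10000
2 2 1883/2000
3 3 447/500
4 4 4427/5000
5 5 8771/10000
6 6 4263/5000
f(1y,2y) = ((9829/10000)/(1883/2000) − 1)/(1) = 414/9415 ≈ 4.3972%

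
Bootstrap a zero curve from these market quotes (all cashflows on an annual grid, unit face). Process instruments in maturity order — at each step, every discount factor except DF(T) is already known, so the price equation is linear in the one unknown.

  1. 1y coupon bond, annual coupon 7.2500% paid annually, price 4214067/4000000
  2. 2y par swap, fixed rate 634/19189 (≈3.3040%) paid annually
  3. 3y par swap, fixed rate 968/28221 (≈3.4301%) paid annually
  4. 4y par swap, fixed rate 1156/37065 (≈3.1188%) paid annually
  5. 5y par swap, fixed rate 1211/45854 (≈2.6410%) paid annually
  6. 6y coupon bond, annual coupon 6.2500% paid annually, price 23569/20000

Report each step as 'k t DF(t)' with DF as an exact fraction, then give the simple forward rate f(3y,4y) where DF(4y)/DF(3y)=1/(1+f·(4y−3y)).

step 1 [1y] bond c/1=29/400: DF=(4214067/4000000 − 29/400·(0))/(1+29/400) = 9823/10000 ≈ 0.982300
step 2 [2y] swap r/1=634/19189: DF=(1 − 634/19189·(0.982300))/(1+634/19189) = 4683/5000 ≈ 0.936600
step 3 [3y] swap r/1=968/28221: DF=(1 − 968/28221·(0.982300+0.936600))/(1+968/28221) = 1129/1250 ≈ 0.903200
step 4 [4y] swap r/1=1156/37065: DF=(1 − 1156/37065·(0.982300+0.936600+0.903200))/(1+1156/37065) = 2211/2500 ≈ 0.884400
step 5 [5y] swap r/1=1211/45854: DF=(1 − 1211/45854·(0.982300+0.936600+0.903200+0.884400))/(1+1211/45854) = 8789/10000 ≈ 0.878900
step 6 [6y] bond c/1=1/16: DF=(23569/20000 − 1/16·(0.982300+0.936600+0.903200+0.884400+0.878900))/(1+1/16) = 4197/5000 ≈ 0.839400

1 1 9823/10000
2 2 4683/5000
3 3 1129/1250
4 4 2211/2500
5 5 8789/10000
6 6 4197/5000
f(3y,4y) = ((1129/1250)/(2211/2500) − 1)/(1) = 47/2211 ≈ 2.1257%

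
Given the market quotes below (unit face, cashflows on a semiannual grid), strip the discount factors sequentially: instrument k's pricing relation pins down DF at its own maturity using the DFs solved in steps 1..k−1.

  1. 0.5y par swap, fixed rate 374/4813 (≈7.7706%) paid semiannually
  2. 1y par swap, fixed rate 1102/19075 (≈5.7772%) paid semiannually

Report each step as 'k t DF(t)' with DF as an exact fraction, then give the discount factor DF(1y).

step 1 [0.5y] swap r/2=187/4813: DF=(1 − 187/4813·(0))/(1+187/4813) = 4813/5000 ≈ 0.962600
step 2 [1y] swap r/2=551/19075: DF=(1 − 551/19075·(0.962600))/(1+551/19075) = 9449/10000 ≈ 0.944900

1 1/2 4813/5000
2 1 9449/10000
DF(1y) = 9449/10000 ≈ 0.944900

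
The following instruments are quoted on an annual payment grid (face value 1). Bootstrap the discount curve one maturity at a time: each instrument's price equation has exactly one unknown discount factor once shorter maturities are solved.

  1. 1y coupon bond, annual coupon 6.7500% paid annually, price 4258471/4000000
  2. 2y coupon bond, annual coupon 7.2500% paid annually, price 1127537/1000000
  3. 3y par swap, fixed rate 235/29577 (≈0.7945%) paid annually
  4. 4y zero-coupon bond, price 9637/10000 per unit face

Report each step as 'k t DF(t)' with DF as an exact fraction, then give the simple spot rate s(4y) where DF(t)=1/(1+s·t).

step 1 [1y] bond c/1=27/400: DF=(4258471/4000000 − 27/400·(0))/(1+27/400) = 9973/10000 ≈ 0.997300
step 2 [2y] bond c/1=29/400: DF=(1127537/1000000 − 29/400·(0.997300))/(1+29/400) = 9839/10000 ≈ 0.983900
step 3 [3y] swap r/1=235/29577: DF=(1 − 235/29577·(0.997300+0.983900))/(1+235/29577) = 1953/2000 ≈ 0.976500
step 4 [4y] zero: DF = P = 9637/10000 ≈ 0.963700

1 1 9973/10000
2 2 9839/10000
3 3 1953/2000
4 4 9637/10000
s(4y) = (1/(9637/10000) − 1)/(4) = 363/38548 ≈ 0.9417%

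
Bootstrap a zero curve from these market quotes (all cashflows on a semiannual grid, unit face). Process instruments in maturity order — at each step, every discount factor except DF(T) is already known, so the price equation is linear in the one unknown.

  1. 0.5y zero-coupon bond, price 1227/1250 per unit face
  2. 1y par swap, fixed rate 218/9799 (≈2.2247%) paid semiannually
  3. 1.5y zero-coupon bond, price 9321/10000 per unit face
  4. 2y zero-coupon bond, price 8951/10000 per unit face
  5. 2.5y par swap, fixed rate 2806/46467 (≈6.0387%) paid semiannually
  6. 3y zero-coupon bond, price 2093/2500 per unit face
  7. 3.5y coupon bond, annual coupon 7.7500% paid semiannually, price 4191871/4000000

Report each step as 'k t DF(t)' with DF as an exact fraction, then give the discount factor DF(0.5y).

step 1 [0.5y] zero: DF = P = 1227/1250 ≈ 0.981600
step 2 [1y] swap r/2=109/9799: DF=(1 − 109/9799·(0.981600))/(1+109/9799) = 4891/5000 ≈ 0.978200
step 3 [1.5y] zero: DF = P = 9321/10000 ≈ 0.932100
step 4 [2y] zero: DF = P = 8951/10000 ≈ 0.895100
step 5 [2.5y] swap r/2=1403/46467: DF=(1 − 1403/46467·(0.981600+0.978200+0.932100+0.895100))/(1+1403/46467) = 8597/10000 ≈ 0.859700
step 6 [3y] zero: DF = P = 2093/2500 ≈ 0.837200
step 7 [3.5y] bond c/2=31/800: DF=(4191871/4000000 − 31/800·(0.981600+0.978200+0.932100+0.895100+0.859700+0.837200))/(1+31/800) = 8043/10000 ≈ 0.804300

1 1/2 1227/1250
2 1 4891/5000
3 3/2 9321/10000
4 2 8951/10000
5 5/2 8597/10000
6 3 2093/2500
7 7/2 8043/10000
DF(0.5y) = 1227/1250 ≈ 0.981600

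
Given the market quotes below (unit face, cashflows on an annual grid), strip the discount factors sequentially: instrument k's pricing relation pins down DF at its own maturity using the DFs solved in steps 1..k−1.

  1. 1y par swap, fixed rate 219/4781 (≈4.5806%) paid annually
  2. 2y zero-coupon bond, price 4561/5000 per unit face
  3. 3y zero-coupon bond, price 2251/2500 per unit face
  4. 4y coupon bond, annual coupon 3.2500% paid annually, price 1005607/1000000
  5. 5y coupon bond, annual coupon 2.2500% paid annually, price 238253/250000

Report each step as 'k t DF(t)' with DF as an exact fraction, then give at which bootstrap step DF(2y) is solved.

1 1 4781/5000
2 2 4561/5000
3 3 2251/2500
4 4 2217/2500
5 5 2129/2500
DF(2y) is solved at step 2

step 1 [1y] swap r/1=219/4781: DF=(1 − 219/4781·(0))/(1+219/4781) = 4781/5000 ≈ 0.956200
step 2 [2y] zero: DF = P = 4561/5000 ≈ 0.912200
step 3 [3y] zero: DF = P = 2251/2500 ≈ 0.900400
step 4 [4y] bond c/1=13/400: DF=(1005607/1000000 − 13/400·(0.956200+0.912200+0.900400))/(1+13/400) = 2217/2500 ≈ 0.886800
step 5 [5y] bond c/1=9/400: DF=(238253/250000 − 9/400·(0.956200+0.912200+0.900400+0.886800))/(1+9/400) = 2129/2500 ≈ 0.851600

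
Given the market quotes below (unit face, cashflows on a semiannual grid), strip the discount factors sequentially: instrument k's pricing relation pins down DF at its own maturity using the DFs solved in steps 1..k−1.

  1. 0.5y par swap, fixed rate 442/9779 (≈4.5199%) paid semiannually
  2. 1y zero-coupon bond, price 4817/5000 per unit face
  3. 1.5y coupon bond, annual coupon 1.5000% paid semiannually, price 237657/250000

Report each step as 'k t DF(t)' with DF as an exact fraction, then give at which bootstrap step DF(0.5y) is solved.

1 1/2 9779/10000
2 1 4817/5000
3 3/2 9291/10000
DF(0.5y) is solved at step 1

step 1 [0.5y] swap r/2=221/9779: DF=(1 − 221/9779·(0))/(1+221/9779) = 9779/10000 ≈ 0.977900
step 2 [1y] zero: DF = P = 4817/5000 ≈ 0.963400
step 3 [1.5y] bond c/2=3/400: DF=(237657/250000 − 3/400·(0.977900+0.963400))/(1+3/400) = 9291/10000 ≈ 0.929100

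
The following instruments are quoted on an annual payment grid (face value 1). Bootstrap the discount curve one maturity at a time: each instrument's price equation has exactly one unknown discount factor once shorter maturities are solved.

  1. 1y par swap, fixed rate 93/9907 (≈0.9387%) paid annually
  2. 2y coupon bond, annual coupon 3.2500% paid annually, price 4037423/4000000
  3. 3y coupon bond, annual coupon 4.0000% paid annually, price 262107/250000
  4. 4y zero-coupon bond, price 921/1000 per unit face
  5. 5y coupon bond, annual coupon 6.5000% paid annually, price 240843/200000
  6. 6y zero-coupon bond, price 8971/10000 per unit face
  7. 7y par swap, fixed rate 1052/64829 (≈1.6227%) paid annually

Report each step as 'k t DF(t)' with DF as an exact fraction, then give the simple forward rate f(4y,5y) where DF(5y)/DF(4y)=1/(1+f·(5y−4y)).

1 1 9907/10000
2 2 1183/1250
3 3 1167/1250
4 4 921/1000
5 5 8993/10000
6 6 8971/10000
7 7 2237/2500
f(4y,5y) = ((921/1000)/(8993/10000) − 1)/(1) = 217/8993 ≈ 2.4130%

step 1 [1y] swap r/1=93/9907: DF=(1 − 93/9907·(0))/(1+93/9907) = 9907/10000 ≈ 0.990700
step 2 [2y] bond c/1=13/400: DF=(4037423/4000000 − 13/400·(0.990700))/(1+13/400) = 1183/1250 ≈ 0.946400
step 3 [3y] bond c/1=1/25: DF=(262107/250000 − 1/25·(0.990700+0.946400))/(1+1/25) = 1167/1250 ≈ 0.933600
step 4 [4y] zero: DF = P = 921/1000 ≈ 0.921000
step 5 [5y] bond c/1=13/200: DF=(240843/200000 − 13/200·(0.990700+0.946400+0.933600+0.921000))/(1+13/200) = 8993/10000 ≈ 0.899300
step 6 [6y] zero: DF = P = 8971/10000 ≈ 0.897100
step 7 [7y] swap r/1=1052/64829: DF=(1 − 1052/64829·(0.990700+0.946400+0.933600+0.921000+0.899300+0.897100))/(1+1052/64829) = 2237/2500 ≈ 0.894800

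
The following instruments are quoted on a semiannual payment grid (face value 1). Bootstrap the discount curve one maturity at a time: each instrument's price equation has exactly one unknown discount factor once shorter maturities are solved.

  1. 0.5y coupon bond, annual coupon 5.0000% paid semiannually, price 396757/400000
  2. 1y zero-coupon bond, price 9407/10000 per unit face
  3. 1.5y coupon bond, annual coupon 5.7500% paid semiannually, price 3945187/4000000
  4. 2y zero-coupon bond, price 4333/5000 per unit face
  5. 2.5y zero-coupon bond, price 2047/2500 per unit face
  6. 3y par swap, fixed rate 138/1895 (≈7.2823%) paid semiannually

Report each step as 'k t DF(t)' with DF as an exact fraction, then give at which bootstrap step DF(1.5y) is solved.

1 1/2 9677/10000
2 1 9407/10000
3 3/2 4527/5000
4 2 4333/5000
5 5/2 2047/2500
6 3 2017/2500
DF(1.5y) is solved at step 3

step 1 [0.5y] bond c/2=1/40: DF=(396757/400000 − 1/40·(0))/(1+1/40) = 9677/10000 ≈ 0.967700
step 2 [1y] zero: DF = P = 9407/10000 ≈ 0.940700
step 3 [1.5y] bond c/2=23/800: DF=(3945187/4000000 − 23/800·(0.967700+0.940700))/(1+23/800) = 4527/5000 ≈ 0.905400
step 4 [2y] zero: DF = P = 4333/5000 ≈ 0.866600
step 5 [2.5y] zero: DF = P = 2047/2500 ≈ 0.818800
step 6 [3y] swap r/2=69/1895: DF=(1 − 69/1895·(0.967700+0.940700+0.905400+0.866600+0.818800))/(1+69/1895) = 2017/2500 ≈ 0.806800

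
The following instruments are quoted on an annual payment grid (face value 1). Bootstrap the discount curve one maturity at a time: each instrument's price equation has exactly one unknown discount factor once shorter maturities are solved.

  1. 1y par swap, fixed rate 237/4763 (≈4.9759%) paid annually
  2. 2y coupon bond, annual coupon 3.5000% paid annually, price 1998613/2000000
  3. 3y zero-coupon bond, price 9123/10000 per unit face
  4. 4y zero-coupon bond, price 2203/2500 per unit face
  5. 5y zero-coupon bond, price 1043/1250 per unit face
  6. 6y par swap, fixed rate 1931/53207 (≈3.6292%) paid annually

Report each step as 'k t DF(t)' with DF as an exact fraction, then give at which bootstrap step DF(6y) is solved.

step 1 [1y] swap r/1=237/4763: DF=(1 − 237/4763·(0))/(1+237/4763) = 4763/5000 ≈ 0.952600
step 2 [2y] bond c/1=7/200: DF=(1998613/2000000 − 7/200·(0.952600))/(1+7/200) = 9333/10000 ≈ 0.933300
step 3 [3y] zero: DF = P = 9123/10000 ≈ 0.912300
step 4 [4y] zero: DF = P = 2203/2500 ≈ 0.881200
step 5 [5y] zero: DF = P = 1043/1250 ≈ 0.834400
step 6 [6y] swap r/1=1931/53207: DF=(1 − 1931/53207·(0.952600+0.933300+0.912300+0.881200+0.834400))/(1+1931/53207) = 8069/10000 ≈ 0.806900

1 1 4763/5000
2 2 9333/10000
3 3 9123/10000
4 4 2203/2500
5 5 1043/1250
6 6 8069/10000
DF(6y) is solved at step 6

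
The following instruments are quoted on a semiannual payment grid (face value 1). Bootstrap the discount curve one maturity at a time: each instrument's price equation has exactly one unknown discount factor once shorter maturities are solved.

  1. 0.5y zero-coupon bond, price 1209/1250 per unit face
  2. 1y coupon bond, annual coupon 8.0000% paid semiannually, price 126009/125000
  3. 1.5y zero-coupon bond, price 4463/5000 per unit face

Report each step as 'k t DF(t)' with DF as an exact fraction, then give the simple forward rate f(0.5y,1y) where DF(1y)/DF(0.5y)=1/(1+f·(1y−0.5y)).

1 1/2 1209/1250
2 1 9321/10000
3 3/2 4463/5000
f(0.5y,1y) = ((1209/1250)/(9321/10000) − 1)/(1/2) = 18/239 ≈ 7.5314%

step 1 [0.5y] zero: DF = P = 1209/1250 ≈ 0.967200
step 2 [1y] bond c/2=1/25: DF=(126009/125000 − 1/25·(0.967200))/(1+1/25) = 9321/10000 ≈ 0.932100
step 3 [1.5y] zero: DF = P = 4463/5000 ≈ 0.892600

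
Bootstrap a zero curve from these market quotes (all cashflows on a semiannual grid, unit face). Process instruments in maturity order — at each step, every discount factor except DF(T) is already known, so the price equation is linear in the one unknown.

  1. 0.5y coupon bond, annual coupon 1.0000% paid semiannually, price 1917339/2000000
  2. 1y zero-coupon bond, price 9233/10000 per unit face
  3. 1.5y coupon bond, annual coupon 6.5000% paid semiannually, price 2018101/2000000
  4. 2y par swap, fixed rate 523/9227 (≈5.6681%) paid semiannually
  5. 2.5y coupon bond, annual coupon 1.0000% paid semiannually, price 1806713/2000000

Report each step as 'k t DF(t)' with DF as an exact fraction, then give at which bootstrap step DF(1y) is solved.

step 1 [0.5y] bond c/2=1/200: DF=(1917339/2000000 − 1/200·(0))/(1+1/200) = 9539/10000 ≈ 0.953900
step 2 [1y] zero: DF = P = 9233/10000 ≈ 0.923300
step 3 [1.5y] bond c/2=13/400: DF=(2018101/2000000 − 13/400·(0.953900+0.923300))/(1+13/400) = 4591/5000 ≈ 0.918200
step 4 [2y] swap r/2=523/18454: DF=(1 − 523/18454·(0.953900+0.923300+0.918200))/(1+523/18454) = 4477/5000 ≈ 0.895400
step 5 [2.5y] bond c/2=1/200: DF=(1806713/2000000 − 1/200·(0.953900+0.923300+0.918200+0.895400))/(1+1/200) = 1761/2000 ≈ 0.880500

1 1/2 9539/10000
2 1 9233/10000
3 3/2 4591/5000
4 2 4477/5000
5 5/2 1761/2000
DF(1y) is solved at step 2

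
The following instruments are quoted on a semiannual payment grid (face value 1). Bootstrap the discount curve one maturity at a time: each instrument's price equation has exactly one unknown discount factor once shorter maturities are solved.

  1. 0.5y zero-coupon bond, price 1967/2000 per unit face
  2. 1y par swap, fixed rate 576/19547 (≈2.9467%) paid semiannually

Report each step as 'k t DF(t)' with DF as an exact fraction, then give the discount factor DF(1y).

step 1 [0.5y] zero: DF = P = 1967/2000 ≈ 0.983500
step 2 [1y] swap r/2=288/19547: DF=(1 − 288/19547·(0.983500))/(1+288/19547) = 607/625 ≈ 0.971200

1 1/2 1967/2000
2 1 607/625
DF(1y) = 607/625 ≈ 0.971200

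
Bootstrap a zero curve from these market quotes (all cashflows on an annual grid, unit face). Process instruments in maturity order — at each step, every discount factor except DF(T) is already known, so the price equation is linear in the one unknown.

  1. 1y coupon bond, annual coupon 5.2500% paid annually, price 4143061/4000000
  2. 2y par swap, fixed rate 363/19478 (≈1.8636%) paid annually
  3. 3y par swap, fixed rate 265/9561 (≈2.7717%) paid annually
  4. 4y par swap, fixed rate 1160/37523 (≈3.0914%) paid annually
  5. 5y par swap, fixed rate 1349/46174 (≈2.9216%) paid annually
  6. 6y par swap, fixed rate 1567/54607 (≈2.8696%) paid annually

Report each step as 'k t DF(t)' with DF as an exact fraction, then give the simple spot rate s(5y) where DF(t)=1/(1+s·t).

1 1 9841/10000
2 2 9637/10000
3 3 1841/2000
4 4 221/250
5 5 8651/10000
6 6 8433/10000
s(5y) = (1/(8651/10000) − 1)/(5) = 1349/43255 ≈ 3.1187%

step 1 [1y] bond c/1=21/400: DF=(4143061/4000000 − 21/400·(0))/(1+21/400) = 9841/10000 ≈ 0.984100
step 2 [2y] swap r/1=363/19478: DF=(1 − 363/19478·(0.984100))/(1+363/19478) = 9637/10000 ≈ 0.963700
step 3 [3y] swap r/1=265/9561: DF=(1 − 265/9561·(0.984100+0.963700))/(1+265/9561) = 1841/2000 ≈ 0.920500
step 4 [4y] swap r/1=1160/37523: DF=(1 − 1160/37523·(0.984100+0.963700+0.920500))/(1+1160/37523) = 221/250 ≈ 0.884000
step 5 [5y] swap r/1=1349/46174: DF=(1 − 1349/46174·(0.984100+0.963700+0.920500+0.884000))/(1+1349/46174) = 8651/10000 ≈ 0.865100
step 6 [6y] swap r/1=1567/54607: DF=(1 − 1567/54607·(0.984100+0.963700+0.920500+0.884000+0.865100))/(1+1567/54607) = 8433/10000 ≈ 0.843300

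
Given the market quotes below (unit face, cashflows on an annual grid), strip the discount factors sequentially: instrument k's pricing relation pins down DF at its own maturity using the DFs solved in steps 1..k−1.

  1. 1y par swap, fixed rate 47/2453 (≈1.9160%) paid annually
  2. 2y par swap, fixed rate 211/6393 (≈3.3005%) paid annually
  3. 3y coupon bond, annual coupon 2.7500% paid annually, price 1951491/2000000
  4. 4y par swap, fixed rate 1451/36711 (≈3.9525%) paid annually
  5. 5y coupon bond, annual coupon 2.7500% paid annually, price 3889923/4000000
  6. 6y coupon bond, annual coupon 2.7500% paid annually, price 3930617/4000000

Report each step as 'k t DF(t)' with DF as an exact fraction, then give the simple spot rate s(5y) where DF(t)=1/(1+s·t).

step 1 [1y] swap r/1=47/2453: DF=(1 − 47/2453·(0))/(1+47/2453) = 2453/2500 ≈ 0.981200
step 2 [2y] swap r/1=211/6393: DF=(1 − 211/6393·(0.981200))/(1+211/6393) = 9367/10000 ≈ 0.936700
step 3 [3y] bond c/1=11/400: DF=(1951491/2000000 − 11/400·(0.981200+0.936700))/(1+11/400) = 8983/10000 ≈ 0.898300
step 4 [4y] swap r/1=1451/36711: DF=(1 − 1451/36711·(0.981200+0.936700+0.898300))/(1+1451/36711) = 8549/10000 ≈ 0.854900
step 5 [5y] bond c/1=11/400: DF=(3889923/4000000 − 11/400·(0.981200+0.936700+0.898300+0.854900))/(1+11/400) = 4241/5000 ≈ 0.848200
step 6 [6y] bond c/1=11/400: DF=(3930617/4000000 − 11/400·(0.981200+0.936700+0.898300+0.854900+0.848200))/(1+11/400) = 4177/5000 ≈ 0.835400

1 1 2453/2500
2 2 9367/10000
3 3 8983/10000
4 4 8549/10000
5 5 4241/5000
6 6 4177/5000
s(5y) = (1/(4241/5000) − 1)/(5) = 759/21205 ≈ 3.5793%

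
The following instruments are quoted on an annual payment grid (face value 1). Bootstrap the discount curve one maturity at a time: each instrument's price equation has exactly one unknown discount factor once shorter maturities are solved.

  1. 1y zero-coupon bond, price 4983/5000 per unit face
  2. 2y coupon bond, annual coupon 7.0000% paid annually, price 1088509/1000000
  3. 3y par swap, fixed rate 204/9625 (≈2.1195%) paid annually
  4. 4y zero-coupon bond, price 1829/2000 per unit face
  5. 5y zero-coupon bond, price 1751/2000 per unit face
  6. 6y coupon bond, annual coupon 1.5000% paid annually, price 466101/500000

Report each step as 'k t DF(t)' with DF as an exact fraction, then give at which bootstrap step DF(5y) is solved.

1 1 4983/5000
2 2 9521/10000
3 3 2347/2500
4 4 1829/2000
5 5 1751/2000
6 6 8493/10000
DF(5y) is solved at step 5

step 1 [1y] zero: DF = P = 4983/5000 ≈ 0.996600
step 2 [2y] bond c/1=7/100: DF=(1088509/1000000 − 7/100·(0.996600))/(1+7/100) = 9521/10000 ≈ 0.952100
step 3 [3y] swap r/1=204/9625: DF=(1 − 204/9625·(0.996600+0.952100))/(1+204/9625) = 2347/2500 ≈ 0.938800
step 4 [4y] zero: DF = P = 1829/2000 ≈ 0.914500
step 5 [5y] zero: DF = P = 1751/2000 ≈ 0.875500
step 6 [6y] bond c/1=3/200: DF=(466101/500000 − 3/200·(0.996600+0.952100+0.938800+0.914500+0.875500))/(1+3/200) = 8493/10000 ≈ 0.849300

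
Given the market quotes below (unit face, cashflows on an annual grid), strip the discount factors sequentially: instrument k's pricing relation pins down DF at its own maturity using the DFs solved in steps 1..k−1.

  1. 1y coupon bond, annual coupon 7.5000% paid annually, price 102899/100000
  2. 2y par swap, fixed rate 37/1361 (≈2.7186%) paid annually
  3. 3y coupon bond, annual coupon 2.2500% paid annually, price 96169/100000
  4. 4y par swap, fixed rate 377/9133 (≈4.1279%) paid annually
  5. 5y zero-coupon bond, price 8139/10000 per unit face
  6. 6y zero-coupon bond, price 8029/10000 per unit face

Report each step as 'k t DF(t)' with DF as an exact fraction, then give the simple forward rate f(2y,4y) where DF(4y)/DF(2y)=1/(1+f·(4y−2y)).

step 1 [1y] bond c/1=3/40: DF=(102899/100000 − 3/40·(0))/(1+3/40) = 2393/2500 ≈ 0.957200
step 2 [2y] swap r/1=37/1361: DF=(1 − 37/1361·(0.957200))/(1+37/1361) = 4741/5000 ≈ 0.948200
step 3 [3y] bond c/1=9/400: DF=(96169/100000 − 9/400·(0.957200+0.948200))/(1+9/400) = 4493/5000 ≈ 0.898600
step 4 [4y] swap r/1=377/9133: DF=(1 − 377/9133·(0.957200+0.948200+0.898600))/(1+377/9133) = 2123/2500 ≈ 0.849200
step 5 [5y] zero: DF = P = 8139/10000 ≈ 0.813900
step 6 [6y] zero: DF = P = 8029/10000 ≈ 0.802900

1 1 2393/2500
2 2 4741/5000
3 3 4493/5000
4 4 2123/2500
5 5 8139/10000
6 6 8029/10000
f(2y,4y) = ((4741/5000)/(2123/2500) − 1)/(2) = 45/772 ≈ 5.8290%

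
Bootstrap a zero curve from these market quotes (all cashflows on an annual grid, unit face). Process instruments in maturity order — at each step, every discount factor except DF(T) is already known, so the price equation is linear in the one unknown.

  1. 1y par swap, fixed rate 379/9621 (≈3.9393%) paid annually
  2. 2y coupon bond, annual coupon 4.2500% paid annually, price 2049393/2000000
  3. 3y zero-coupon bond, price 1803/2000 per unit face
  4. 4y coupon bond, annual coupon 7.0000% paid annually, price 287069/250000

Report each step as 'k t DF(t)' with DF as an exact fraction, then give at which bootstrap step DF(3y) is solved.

1 1 9621/10000
2 2 9437/10000
3 3 1803/2000
4 4 1779/2000
DF(3y) is solved at step 3

step 1 [1y] swap r/1=379/9621: DF=(1 − 379/9621·(0))/(1+379/9621) = 9621/10000 ≈ 0.962100
step 2 [2y] bond c/1=17/400: DF=(2049393/2000000 − 17/400·(0.962100))/(1+17/400) = 9437/10000 ≈ 0.943700
step 3 [3y] zero: DF = P = 1803/2000 ≈ 0.901500
step 4 [4y] bond c/1=7/100: DF=(287069/250000 − 7/100·(0.962100+0.943700+0.901500))/(1+7/100) = 1779/2000 ≈ 0.889500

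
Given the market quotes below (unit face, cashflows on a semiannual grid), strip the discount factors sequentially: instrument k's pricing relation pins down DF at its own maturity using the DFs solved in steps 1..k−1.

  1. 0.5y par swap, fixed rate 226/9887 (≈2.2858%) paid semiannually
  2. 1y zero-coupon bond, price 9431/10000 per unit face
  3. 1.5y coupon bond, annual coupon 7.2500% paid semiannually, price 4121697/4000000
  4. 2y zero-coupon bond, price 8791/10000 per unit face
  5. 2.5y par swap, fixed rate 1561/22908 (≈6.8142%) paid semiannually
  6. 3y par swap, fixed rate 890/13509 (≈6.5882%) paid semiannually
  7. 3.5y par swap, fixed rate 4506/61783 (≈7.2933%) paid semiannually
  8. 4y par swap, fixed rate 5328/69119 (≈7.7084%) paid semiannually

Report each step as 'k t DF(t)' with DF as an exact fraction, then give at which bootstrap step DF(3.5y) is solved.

1 1/2 9887/10000
2 1 9431/10000
3 3/2 2317/2500
4 2 8791/10000
5 5/2 8439/10000
6 3 411/500
7 7/2 7747/10000
8 4 917/1250
DF(3.5y) is solved at step 7

step 1 [0.5y] swap r/2=113/9887: DF=(1 − 113/9887·(0))/(1+113/9887) = 9887/10000 ≈ 0.988700
step 2 [1y] zero: DF = P = 9431/10000 ≈ 0.943100
step 3 [1.5y] bond c/2=29/800: DF=(4121697/4000000 − 29/800·(0.988700+0.943100))/(1+29/800) = 2317/2500 ≈ 0.926800
step 4 [2y] zero: DF = P = 8791/10000 ≈ 0.879100
step 5 [2.5y] swap r/2=1561/45816: DF=(1 − 1561/45816·(0.988700+0.943100+0.926800+0.879100))/(1+1561/45816) = 8439/10000 ≈ 0.843900
step 6 [3y] swap r/2=445/13509: DF=(1 − 445/13509·(0.988700+0.943100+0.926800+0.879100+0.843900))/(1+445/13509) = 411/500 ≈ 0.822000
step 7 [3.5y] swap r/2=2253/61783: DF=(1 − 2253/61783·(0.988700+0.943100+0.926800+0.879100+0.843900+0.822000))/(1+2253/61783) = 7747/10000 ≈ 0.774700
step 8 [4y] swap r/2=2664/69119: DF=(1 − 2664/69119·(0.988700+0.943100+0.926800+0.879100+0.843900+0.822000+0.774700))/(1+2664/69119) = 917/1250 ≈ 0.733600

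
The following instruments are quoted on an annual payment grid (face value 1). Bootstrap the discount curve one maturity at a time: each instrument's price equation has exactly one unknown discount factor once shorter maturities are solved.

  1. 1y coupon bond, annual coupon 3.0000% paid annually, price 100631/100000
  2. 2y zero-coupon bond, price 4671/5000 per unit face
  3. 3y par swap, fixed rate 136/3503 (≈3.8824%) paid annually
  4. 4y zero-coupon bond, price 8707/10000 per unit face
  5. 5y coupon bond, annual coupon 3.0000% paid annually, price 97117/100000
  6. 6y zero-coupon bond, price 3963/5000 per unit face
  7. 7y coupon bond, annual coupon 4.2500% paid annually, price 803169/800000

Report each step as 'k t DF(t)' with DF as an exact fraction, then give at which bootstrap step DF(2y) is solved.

1 1 977/1000
2 2 4671/5000
3 3 557/625
4 4 8707/10000
5 5 8359/10000
6 6 3963/5000
7 7 7469/10000
DF(2y) is solved at step 2

step 1 [1y] bond c/1=3/100: DF=(100631/100000 − 3/100·(0))/(1+3/100) = 977/1000 ≈ 0.977000
step 2 [2y] zero: DF = P = 4671/5000 ≈ 0.934200
step 3 [3y] swap r/1=136/3503: DF=(1 − 136/3503·(0.977000+0.934200))/(1+136/3503) = 557/625 ≈ 0.891200
step 4 [4y] zero: DF = P = 8707/10000 ≈ 0.870700
step 5 [5y] bond c/1=3/100: DF=(97117/100000 − 3/100·(0.977000+0.934200+0.891200+0.870700))/(1+3/100) = 8359/10000 ≈ 0.835900
step 6 [6y] zero: DF = P = 3963/5000 ≈ 0.792600
step 7 [7y] bond c/1=17/400: DF=(803169/800000 − 17/400·(0.977000+0.934200+0.891200+0.870700+0.835900+0.792600))/(1+17/400) = 7469/10000 ≈ 0.746900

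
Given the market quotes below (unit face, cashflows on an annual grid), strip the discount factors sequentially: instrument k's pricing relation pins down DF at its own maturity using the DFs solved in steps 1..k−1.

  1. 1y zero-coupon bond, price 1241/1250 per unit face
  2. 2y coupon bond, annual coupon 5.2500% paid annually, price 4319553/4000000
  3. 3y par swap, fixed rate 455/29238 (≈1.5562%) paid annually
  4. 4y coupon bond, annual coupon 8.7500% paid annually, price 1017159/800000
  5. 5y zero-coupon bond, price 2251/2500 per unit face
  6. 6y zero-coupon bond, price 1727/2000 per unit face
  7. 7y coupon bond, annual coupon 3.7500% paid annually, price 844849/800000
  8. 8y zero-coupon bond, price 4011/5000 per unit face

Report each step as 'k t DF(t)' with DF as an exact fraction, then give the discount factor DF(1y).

1 1 1241/1250
2 2 1953/2000
3 3 1909/2000
4 4 9339/10000
5 5 2251/2500
6 6 1727/2000
7 7 8147/10000
8 8 4011/5000
DF(1y) = 1241/1250 ≈ 0.992800

step 1 [1y] zero: DF = P = 1241/1250 ≈ 0.992800
step 2 [2y] bond c/1=21/400: DF=(4319553/4000000 − 21/400·(0.992800))/(1+21/400) = 1953/2000 ≈ 0.976500
step 3 [3y] swap r/1=455/29238: DF=(1 − 455/29238·(0.992800+0.976500))/(1+455/29238) = 1909/2000 ≈ 0.954500
step 4 [4y] bond c/1=7/80: DF=(1017159/800000 − 7/80·(0.992800+0.976500+0.954500))/(1+7/80) = 9339/10000 ≈ 0.933900
step 5 [5y] zero: DF = P = 2251/2500 ≈ 0.900400
step 6 [6y] zero: DF = P = 1727/2000 ≈ 0.863500
step 7 [7y] bond c/1=3/80: DF=(844849/800000 − 3/80·(0.992800+0.976500+0.954500+0.933900+0.900400+0.863500))/(1+3/80) = 8147/10000 ≈ 0.814700
step 8 [8y] zero: DF = P = 4011/5000 ≈ 0.802200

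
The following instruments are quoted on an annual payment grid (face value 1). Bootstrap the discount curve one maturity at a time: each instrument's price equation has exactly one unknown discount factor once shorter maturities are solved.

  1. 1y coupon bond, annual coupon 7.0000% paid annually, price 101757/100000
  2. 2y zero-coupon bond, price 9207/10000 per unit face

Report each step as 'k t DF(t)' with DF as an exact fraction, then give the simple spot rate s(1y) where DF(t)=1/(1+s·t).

1 1 951/1000
2 2 9207/10000
s(1y) = (1/(951/1000) − 1)/(1) = 49/951 ≈ 5.1525%

step 1 [1y] bond c/1=7/100: DF=(101757/100000 − 7/100·(0))/(1+7/100) = 951/1000 ≈ 0.951000
step 2 [2y] zero: DF = P = 9207/10000 ≈ 0.920700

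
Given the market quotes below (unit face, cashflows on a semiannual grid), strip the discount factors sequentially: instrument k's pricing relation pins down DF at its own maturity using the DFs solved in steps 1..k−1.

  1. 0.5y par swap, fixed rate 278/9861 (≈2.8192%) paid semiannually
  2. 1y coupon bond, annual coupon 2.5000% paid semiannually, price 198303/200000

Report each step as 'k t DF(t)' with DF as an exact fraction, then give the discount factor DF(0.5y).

step 1 [0.5y] swap r/2=139/9861: DF=(1 − 139/9861·(0))/(1+139/9861) = 9861/10000 ≈ 0.986100
step 2 [1y] bond c/2=1/80: DF=(198303/200000 − 1/80·(0.986100))/(1+1/80) = 9671/10000 ≈ 0.967100

1 1/2 9861/10000
2 1 9671/10000
DF(0.5y) = 9861/10000 ≈ 0.986100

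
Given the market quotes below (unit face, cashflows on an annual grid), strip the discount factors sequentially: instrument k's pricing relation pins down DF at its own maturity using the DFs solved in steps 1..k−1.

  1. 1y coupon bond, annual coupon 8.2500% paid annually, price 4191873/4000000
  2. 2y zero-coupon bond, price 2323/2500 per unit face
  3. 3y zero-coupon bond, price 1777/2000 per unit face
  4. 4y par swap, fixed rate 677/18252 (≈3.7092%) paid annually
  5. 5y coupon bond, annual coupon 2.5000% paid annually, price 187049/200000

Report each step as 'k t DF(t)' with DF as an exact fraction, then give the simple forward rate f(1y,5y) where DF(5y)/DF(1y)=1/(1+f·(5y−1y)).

1 1 9681/10000
2 2 2323/2500
3 3 1777/2000
4 4 4323/5000
5 5 4117/5000
f(1y,5y) = ((9681/10000)/(4117/5000) − 1)/(4) = 1447/32936 ≈ 4.3934%

step 1 [1y] bond c/1=33/400: DF=(4191873/4000000 − 33/400·(0))/(1+33/400) = 9681/10000 ≈ 0.968100
step 2 [2y] zero: DF = P = 2323/2500 ≈ 0.929200
step 3 [3y] zero: DF = P = 1777/2000 ≈ 0.888500
step 4 [4y] swap r/1=677/18252: DF=(1 − 677/18252·(0.968100+0.929200+0.888500))/(1+677/18252) = 4323/5000 ≈ 0.864600
step 5 [5y] bond c/1=1/40: DF=(187049/200000 − 1/40·(0.968100+0.929200+0.888500+0.864600))/(1+1/40) = 4117/5000 ≈ 0.823400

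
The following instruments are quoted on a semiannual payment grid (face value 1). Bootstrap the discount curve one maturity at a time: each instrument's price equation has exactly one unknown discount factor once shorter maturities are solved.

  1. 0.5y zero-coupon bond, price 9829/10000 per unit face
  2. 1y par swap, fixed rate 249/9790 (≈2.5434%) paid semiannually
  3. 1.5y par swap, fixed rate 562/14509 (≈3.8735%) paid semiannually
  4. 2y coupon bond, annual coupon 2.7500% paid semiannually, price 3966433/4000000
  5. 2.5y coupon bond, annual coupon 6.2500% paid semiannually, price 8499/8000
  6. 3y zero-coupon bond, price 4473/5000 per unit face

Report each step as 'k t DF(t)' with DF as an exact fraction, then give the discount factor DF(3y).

1 1/2 9829/10000
2 1 9751/10000
3 3/2 4719/5000
4 2 2347/2500
5 5/2 4569/5000
6 3 4473/5000
DF(3y) = 4473/5000 ≈ 0.894600

step 1 [0.5y] zero: DF = P = 9829/10000 ≈ 0.982900
step 2 [1y] swap r/2=249/19580: DF=(1 − 249/19580·(0.982900))/(1+249/19580) = 9751/10000 ≈ 0.975100
step 3 [1.5y] swap r/2=281/14509: DF=(1 − 281/14509·(0.982900+0.975100))/(1+281/14509) = 4719/5000 ≈ 0.943800
step 4 [2y] bond c/2=11/800: DF=(3966433/4000000 − 11/800·(0.982900+0.975100+0.943800))/(1+11/800) = 2347/2500 ≈ 0.938800
step 5 [2.5y] bond c/2=1/32: DF=(8499/8000 − 1/32·(0.982900+0.975100+0.943800+0.938800))/(1+1/32) = 4569/5000 ≈ 0.913800
step 6 [3y] zero: DF = P = 4473/5000 ≈ 0.894600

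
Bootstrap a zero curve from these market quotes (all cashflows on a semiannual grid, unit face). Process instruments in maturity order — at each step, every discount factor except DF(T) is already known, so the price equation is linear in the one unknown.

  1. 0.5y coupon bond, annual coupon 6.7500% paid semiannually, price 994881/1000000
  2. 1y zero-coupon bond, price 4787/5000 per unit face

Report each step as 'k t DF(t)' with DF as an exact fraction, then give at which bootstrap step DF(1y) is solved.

1 1/2 1203/1250
2 1 4787/5000
DF(1y) is solved at step 2

step 1 [0.5y] bond c/2=27/800: DF=(994881/1000000 − 27/800·(0))/(1+27/800) = 1203/1250 ≈ 0.962400
step 2 [1y] zero: DF = P = 4787/5000 ≈ 0.957400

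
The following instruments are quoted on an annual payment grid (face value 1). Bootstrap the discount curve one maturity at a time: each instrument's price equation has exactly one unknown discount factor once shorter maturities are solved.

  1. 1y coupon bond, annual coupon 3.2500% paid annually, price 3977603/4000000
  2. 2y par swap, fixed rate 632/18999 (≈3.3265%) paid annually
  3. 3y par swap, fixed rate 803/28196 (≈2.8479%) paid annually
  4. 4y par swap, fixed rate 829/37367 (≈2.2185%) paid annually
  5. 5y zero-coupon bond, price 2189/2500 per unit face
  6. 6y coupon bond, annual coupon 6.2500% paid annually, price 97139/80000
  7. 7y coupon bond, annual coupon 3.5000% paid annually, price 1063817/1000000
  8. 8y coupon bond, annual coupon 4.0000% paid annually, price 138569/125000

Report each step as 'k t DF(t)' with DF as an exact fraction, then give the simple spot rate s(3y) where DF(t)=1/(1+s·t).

step 1 [1y] bond c/1=13/400: DF=(3977603/4000000 − 13/400·(0))/(1+13/400) = 9631/10000 ≈ 0.963100
step 2 [2y] swap r/1=632/18999: DF=(1 − 632/18999·(0.963100))/(1+632/18999) = 1171/1250 ≈ 0.936800
step 3 [3y] swap r/1=803/28196: DF=(1 − 803/28196·(0.963100+0.936800))/(1+803/28196) = 9197/10000 ≈ 0.919700
step 4 [4y] swap r/1=829/37367: DF=(1 − 829/37367·(0.963100+0.936800+0.919700))/(1+829/37367) = 9171/10000 ≈ 0.917100
step 5 [5y] zero: DF = P = 2189/2500 ≈ 0.875600
step 6 [6y] bond c/1=1/16: DF=(97139/80000 − 1/16·(0.963100+0.936800+0.919700+0.917100+0.875600))/(1+1/16) = 1743/2000 ≈ 0.871500
step 7 [7y] bond c/1=7/200: DF=(1063817/1000000 − 7/200·(0.963100+0.936800+0.919700+0.917100+0.875600+0.871500))/(1+7/200) = 1053/1250 ≈ 0.842400
step 8 [8y] bond c/1=1/25: DF=(138569/125000 − 1/25·(0.963100+0.936800+0.919700+0.917100+0.875600+0.871500+0.842400))/(1+1/25) = 4113/5000 ≈ 0.822600

1 1 9631/10000
2 2 1171/1250
3 3 9197/10000
4 4 9171/10000
5 5 2189/2500
6 6 1743/2000
7 7 1053/1250
8 8 4113/5000
s(3y) = (1/(9197/10000) − 1)/(3) = 803/27591 ≈ 2.9104%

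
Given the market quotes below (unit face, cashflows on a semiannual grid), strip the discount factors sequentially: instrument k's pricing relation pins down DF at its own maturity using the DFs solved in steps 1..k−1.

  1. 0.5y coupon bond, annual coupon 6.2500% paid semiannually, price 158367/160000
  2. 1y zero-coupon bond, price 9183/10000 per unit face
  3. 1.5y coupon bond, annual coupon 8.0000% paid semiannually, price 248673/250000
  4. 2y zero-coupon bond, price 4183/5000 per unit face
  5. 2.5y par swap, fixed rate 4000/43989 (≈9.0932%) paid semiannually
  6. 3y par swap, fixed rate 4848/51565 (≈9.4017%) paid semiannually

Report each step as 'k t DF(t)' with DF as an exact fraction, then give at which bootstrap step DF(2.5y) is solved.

1 1/2 4799/5000
2 1 9183/10000
3 3/2 4421/5000
4 2 4183/5000
5 5/2 4/5
6 3 947/1250
DF(2.5y) is solved at step 5

step 1 [0.5y] bond c/2=1/32: DF=(158367/160000 − 1/32·(0))/(1+1/32) = 4799/5000 ≈ 0.959800
step 2 [1y] zero: DF = P = 9183/10000 ≈ 0.918300
step 3 [1.5y] bond c/2=1/25: DF=(248673/250000 − 1/25·(0.959800+0.918300))/(1+1/25) = 4421/5000 ≈ 0.884200
step 4 [2y] zero: DF = P = 4183/5000 ≈ 0.836600
step 5 [2.5y] swap r/2=2000/43989: DF=(1 − 2000/43989·(0.959800+0.918300+0.884200+0.836600))/(1+2000/43989) = 4/5 ≈ 0.800000
step 6 [3y] swap r/2=2424/51565: DF=(1 − 2424/51565·(0.959800+0.918300+0.884200+0.836600+0.800000))/(1+2424/51565) = 947/1250 ≈ 0.757600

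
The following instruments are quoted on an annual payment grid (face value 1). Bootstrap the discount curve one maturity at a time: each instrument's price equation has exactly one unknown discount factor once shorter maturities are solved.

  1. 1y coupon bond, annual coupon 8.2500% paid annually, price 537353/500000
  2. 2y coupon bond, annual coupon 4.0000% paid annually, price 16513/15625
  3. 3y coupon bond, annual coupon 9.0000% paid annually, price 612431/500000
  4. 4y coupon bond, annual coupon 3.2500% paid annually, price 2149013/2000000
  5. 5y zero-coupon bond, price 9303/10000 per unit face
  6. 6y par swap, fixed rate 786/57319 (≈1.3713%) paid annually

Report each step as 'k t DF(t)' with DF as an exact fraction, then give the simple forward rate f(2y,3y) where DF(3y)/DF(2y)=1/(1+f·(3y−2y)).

step 1 [1y] bond c/1=33/400: DF=(537353/500000 − 33/400·(0))/(1+33/400) = 1241/1250 ≈ 0.992800
step 2 [2y] bond c/1=1/25: DF=(16513/15625 − 1/25·(0.992800))/(1+1/25) = 489/500 ≈ 0.978000
step 3 [3y] bond c/1=9/100: DF=(612431/500000 − 9/100·(0.992800+0.978000))/(1+9/100) = 961/1000 ≈ 0.961000
step 4 [4y] bond c/1=13/400: DF=(2149013/2000000 − 13/400·(0.992800+0.978000+0.961000))/(1+13/400) = 2371/2500 ≈ 0.948400
step 5 [5y] zero: DF = P = 9303/10000 ≈ 0.930300
step 6 [6y] swap r/1=786/57319: DF=(1 − 786/57319·(0.992800+0.978000+0.961000+0.948400+0.930300))/(1+786/57319) = 4607/5000 ≈ 0.921400

1 1 1241/1250
2 2 489/500
3 3 961/1000
4 4 2371/2500
5 5 9303/10000
6 6 4607/5000
f(2y,3y) = ((489/500)/(961/1000) − 1)/(1) = 17/961 ≈ 1.7690%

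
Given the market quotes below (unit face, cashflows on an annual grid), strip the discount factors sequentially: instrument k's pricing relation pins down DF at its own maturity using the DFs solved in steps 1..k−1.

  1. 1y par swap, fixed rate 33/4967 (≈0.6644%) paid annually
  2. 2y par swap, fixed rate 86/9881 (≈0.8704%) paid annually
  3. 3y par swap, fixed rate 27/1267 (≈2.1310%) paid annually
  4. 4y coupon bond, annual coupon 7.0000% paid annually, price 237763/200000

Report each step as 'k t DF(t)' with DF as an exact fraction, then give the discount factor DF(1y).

1 1 4967/5000
2 2 2457/2500
3 3 9379/10000
4 4 2301/2500
DF(1y) = 4967/5000 ≈ 0.993400

step 1 [1y] swap r/1=33/4967: DF=(1 − 33/4967·(0))/(1+33/4967) = 4967/5000 ≈ 0.993400
step 2 [2y] swap r/1=86/9881: DF=(1 − 86/9881·(0.993400))/(1+86/9881) = 2457/2500 ≈ 0.982800
step 3 [3y] swap r/1=27/1267: DF=(1 − 27/1267·(0.993400+0.982800))/(1+27/1267) = 9379/10000 ≈ 0.937900
step 4 [4y] bond c/1=7/100: DF=(237763/200000 − 7/100·(0.993400+0.982800+0.937900))/(1+7/100) = 2301/2500 ≈ 0.920400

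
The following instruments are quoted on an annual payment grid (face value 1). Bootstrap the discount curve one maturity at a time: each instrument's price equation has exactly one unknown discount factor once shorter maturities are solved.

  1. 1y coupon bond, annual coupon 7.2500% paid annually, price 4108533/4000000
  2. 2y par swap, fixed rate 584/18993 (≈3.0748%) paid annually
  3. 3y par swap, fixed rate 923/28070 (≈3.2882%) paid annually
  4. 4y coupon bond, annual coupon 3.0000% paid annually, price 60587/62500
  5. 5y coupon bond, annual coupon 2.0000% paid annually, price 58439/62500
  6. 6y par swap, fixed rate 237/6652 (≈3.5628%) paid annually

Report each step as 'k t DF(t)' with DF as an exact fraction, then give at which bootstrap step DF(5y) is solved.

1 1 9577/10000
2 2 1177/1250
3 3 9077/10000
4 4 4297/5000
5 5 528/625
6 6 1013/1250
DF(5y) is solved at step 5

step 1 [1y] bond c/1=29/400: DF=(4108533/4000000 − 29/400·(0))/(1+29/400) = 9577/10000 ≈ 0.957700
step 2 [2y] swap r/1=584/18993: DF=(1 − 584/18993·(0.957700))/(1+584/18993) = 1177/1250 ≈ 0.941600
step 3 [3y] swap r/1=923/28070: DF=(1 − 923/28070·(0.957700+0.941600))/(1+923/28070) = 9077/10000 ≈ 0.907700
step 4 [4y] bond c/1=3/100: DF=(60587/62500 − 3/100·(0.957700+0.941600+0.907700))/(1+3/100) = 4297/5000 ≈ 0.859400
step 5 [5y] bond c/1=1/50: DF=(58439/62500 − 1/50·(0.957700+0.941600+0.907700+0.859400))/(1+1/50) = 528/625 ≈ 0.844800
step 6 [6y] swap r/1=237/6652: DF=(1 − 237/6652·(0.957700+0.941600+0.907700+0.859400+0.844800))/(1+237/6652) = 1013/1250 ≈ 0.810400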